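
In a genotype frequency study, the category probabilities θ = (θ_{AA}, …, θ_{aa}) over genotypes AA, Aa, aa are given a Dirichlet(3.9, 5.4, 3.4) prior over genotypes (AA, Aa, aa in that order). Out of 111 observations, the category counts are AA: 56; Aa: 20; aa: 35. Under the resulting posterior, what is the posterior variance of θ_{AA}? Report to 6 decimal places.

0.002003

The Dirichlet prior is conjugate to the Multinomial likelihood: each posterior αⱼ = prior αⱼ + observed count nⱼ.
Posterior concentration: (59.9, 25.4, 38.4), total = 123.7.
Var[θ_j] = α_j(Σα−α_j)/((Σα)²(Σα+1)) = 59.9·63.8/(123.7²·124.7) = 0.002003.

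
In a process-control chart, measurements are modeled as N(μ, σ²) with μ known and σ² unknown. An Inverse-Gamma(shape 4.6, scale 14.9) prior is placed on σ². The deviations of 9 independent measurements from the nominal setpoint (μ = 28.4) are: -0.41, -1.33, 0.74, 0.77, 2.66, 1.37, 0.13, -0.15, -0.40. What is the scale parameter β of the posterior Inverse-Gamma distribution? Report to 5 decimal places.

21.01470

With known mean μ and an Inverse-Gamma(α, β) prior on σ², the Normal likelihood is conjugate: posterior is Inv-Gamma(α + n/2, β + Σ(xᵢ−μ)²/2).
Σ(xᵢ−μ)² = (-0.41)² + (-1.33)² + (0.74)² + (0.77)² + (2.66)² + (1.37)² + (0.13)² + (-0.15)² + (-0.40)² = 12.2294.
Posterior: Inv-Gamma(4.6 + 9/2, 14.9 + 12.2294/2) = Inv-Gamma(9.10, 21.01470).
Posterior β = 21.01470.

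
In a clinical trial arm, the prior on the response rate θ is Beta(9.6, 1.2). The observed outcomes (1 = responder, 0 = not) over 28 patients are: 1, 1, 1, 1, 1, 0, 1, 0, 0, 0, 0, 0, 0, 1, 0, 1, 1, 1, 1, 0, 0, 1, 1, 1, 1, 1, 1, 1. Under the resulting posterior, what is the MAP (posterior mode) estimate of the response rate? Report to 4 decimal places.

0.7228

The Beta prior is conjugate to a Binomial/Bernoulli likelihood; the update adds successes to α and failures to β.
Posterior: Beta(α+k, β+n−k) = Beta(9.6+18, 1.2+10) = Beta(27.6, 11.2).
Mode of Beta(a,b) for a,b>1 is (a−1)/(a+b−2) = 26.6/36.8 = 0.7228.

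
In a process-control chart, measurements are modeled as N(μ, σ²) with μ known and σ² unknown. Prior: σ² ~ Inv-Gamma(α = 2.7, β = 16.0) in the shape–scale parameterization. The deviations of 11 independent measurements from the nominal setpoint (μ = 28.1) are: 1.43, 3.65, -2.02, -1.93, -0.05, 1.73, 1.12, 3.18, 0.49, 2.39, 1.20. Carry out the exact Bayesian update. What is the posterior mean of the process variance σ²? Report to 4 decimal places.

5.3422

With known mean μ and an Inverse-Gamma(α, β) prior on σ², the Normal likelihood is conjugate: posterior is Inv-Gamma(α + n/2, β + Σ(xᵢ−μ)²/2).
Σ(xᵢ−μ)² = (1.43)² + (3.65)² + (-2.02)² + (-1.93)² + (-0.05)² + (1.73)² + (1.12)² + (3.18)² + (0.49)² + (2.39)² + (1.20)² = 44.9271.
Posterior: Inv-Gamma(2.7 + 11/2, 16.0 + 44.9271/2) = Inv-Gamma(8.20, 38.46355).
E[σ²|data] = β/(α−1) = 38.46355/7.20 = 5.3422.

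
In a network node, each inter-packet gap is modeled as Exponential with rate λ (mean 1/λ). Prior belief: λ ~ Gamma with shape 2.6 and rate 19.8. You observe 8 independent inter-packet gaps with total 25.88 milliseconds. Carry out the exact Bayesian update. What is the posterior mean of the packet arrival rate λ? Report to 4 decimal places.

With a Gamma(shape α, rate β) prior on the exponential rate λ, the posterior after n observations with total T = Σxᵢ is Gamma(α+n, β+T).
Posterior: Gamma(2.6+8, 19.8+25.88) = Gamma(10.6, 45.68).
Posterior mean of λ = α/β = 10.6/45.68 = 0.2320.

0.2320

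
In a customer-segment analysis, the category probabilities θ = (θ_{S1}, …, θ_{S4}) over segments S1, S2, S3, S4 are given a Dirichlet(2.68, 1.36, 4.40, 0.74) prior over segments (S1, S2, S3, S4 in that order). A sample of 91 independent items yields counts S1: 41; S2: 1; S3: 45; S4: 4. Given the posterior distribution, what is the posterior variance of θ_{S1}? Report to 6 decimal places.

The Dirichlet prior is conjugate to the Multinomial likelihood: each posterior αⱼ = prior αⱼ + observed count nⱼ.
Posterior concentration: (43.68, 2.36, 49.40, 4.74), total = 100.18.
Var[θ_j] = α_j(Σα−α_j)/((Σα)²(Σα+1)) = 43.68·56.50/(100.18²·101.18) = 0.002430.

0.002430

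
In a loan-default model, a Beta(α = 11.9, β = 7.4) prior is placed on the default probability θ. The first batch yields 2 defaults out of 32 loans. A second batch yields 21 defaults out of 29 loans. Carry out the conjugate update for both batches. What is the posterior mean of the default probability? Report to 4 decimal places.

The Beta prior is conjugate to a Binomial/Bernoulli likelihood; the update adds successes to α and failures to β.
After batch 1: Beta(11.9+2, 7.4+30) = Beta(13.9, 37.4).
After batch 2: Beta(13.9+21, 37.4+8) = Beta(34.9, 45.4).
Posterior mean = α/(α+β) = 34.9/80.3 = 0.4346.

0.4346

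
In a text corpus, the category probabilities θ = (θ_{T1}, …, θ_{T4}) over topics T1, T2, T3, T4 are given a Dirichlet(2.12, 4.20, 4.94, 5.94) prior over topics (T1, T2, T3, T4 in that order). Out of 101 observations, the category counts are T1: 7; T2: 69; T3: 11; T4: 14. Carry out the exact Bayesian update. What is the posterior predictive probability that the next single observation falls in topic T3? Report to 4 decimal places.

0.1349

The Dirichlet prior is conjugate to the Multinomial likelihood: each posterior αⱼ = prior αⱼ + observed count nⱼ.
Posterior concentration: (9.12, 73.20, 15.94, 19.94), total = 118.20.
P(next = T3 | data) = α_{T3}/Σα = 0.1349.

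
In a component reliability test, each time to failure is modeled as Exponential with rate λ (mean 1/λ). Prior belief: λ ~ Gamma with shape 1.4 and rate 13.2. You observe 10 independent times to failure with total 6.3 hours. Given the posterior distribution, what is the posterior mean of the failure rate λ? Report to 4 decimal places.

With a Gamma(shape α, rate β) prior on the exponential rate λ, the posterior after n observations with total T = Σxᵢ is Gamma(α+n, β+T).
Posterior: Gamma(1.4+10, 13.2+6.3) = Gamma(11.4, 19.5).
Posterior mean of λ = α/β = 11.4/19.5 = 0.5846.

0.5846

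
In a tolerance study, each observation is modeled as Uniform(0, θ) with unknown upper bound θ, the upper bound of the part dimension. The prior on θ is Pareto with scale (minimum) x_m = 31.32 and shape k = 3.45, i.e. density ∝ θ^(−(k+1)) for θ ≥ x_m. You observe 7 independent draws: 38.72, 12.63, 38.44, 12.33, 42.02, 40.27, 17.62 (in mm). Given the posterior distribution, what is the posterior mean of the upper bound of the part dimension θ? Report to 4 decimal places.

46.4666

A Pareto(scale x_m, shape k) prior on the upper bound θ of Uniform(0, θ) is conjugate: posterior is Pareto(max(x_m, max xᵢ), k + n).
Sample maximum = 42.02; prior scale x_m = 31.32 → posterior scale = max = 42.02.
Posterior shape = 3.45 + 7 = 10.45.
E[θ|data] = k·x_m/(k−1) = 10.45·42.02/9.45 = 46.4666.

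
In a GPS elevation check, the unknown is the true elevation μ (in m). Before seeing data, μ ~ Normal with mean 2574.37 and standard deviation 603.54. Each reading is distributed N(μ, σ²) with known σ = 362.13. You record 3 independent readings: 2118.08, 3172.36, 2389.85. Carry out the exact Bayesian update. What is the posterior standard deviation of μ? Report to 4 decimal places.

197.5578

For Normal data with known variance σ², a Normal(μ₀, σ₀²) prior on μ is conjugate. Posterior precision = 1/σ₀² + n/σ²; posterior mean is the precision-weighted average of μ₀ and x̄.
σ₀² = 603.54² = 364260.5316, σ² = 362.13² = 131138.1369; σ² + n·σ₀² = 131138.1369 + 3·364260.5316 = 1223919.7317.
Posterior precision = 1/σ₀² + n/σ² = 1/364260.5316 + 3/131138.1369 = (σ² + n·σ₀²)/(σ₀²σ²) = 1223919.7317/(364260.5316·131138.1369); posterior variance σₙ² = σ₀²σ²/(σ² + n·σ₀²) = 364260.5316·131138.1369/1223919.7317 = 39029.068838.
Posterior SD = √σₙ² = √(364260.5316·131138.1369/1223919.7317) = 197.5578.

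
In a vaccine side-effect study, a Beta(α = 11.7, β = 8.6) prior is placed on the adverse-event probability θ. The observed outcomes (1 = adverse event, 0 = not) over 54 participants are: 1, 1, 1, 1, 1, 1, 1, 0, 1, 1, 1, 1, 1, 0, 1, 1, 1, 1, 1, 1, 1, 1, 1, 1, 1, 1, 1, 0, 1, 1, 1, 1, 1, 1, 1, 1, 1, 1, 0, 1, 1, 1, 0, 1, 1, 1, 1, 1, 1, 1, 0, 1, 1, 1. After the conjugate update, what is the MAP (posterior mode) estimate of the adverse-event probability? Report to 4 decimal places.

The Beta prior is conjugate to a Binomial/Bernoulli likelihood; the update adds successes to α and failures to β.
Posterior: Beta(α+k, β+n−k) = Beta(11.7+48, 8.6+6) = Beta(59.7, 14.6).
Mode of Beta(a,b) for a,b>1 is (a−1)/(a+b−2) = 58.7/72.3 = 0.8119.

0.8119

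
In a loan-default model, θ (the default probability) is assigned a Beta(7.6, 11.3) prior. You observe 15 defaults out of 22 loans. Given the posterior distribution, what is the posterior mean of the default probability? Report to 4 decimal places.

The Beta prior is conjugate to a Binomial/Bernoulli likelihood; the update adds successes to α and failures to β.
Posterior: Beta(α+k, β+n−k) = Beta(7.6+15, 11.3+7) = Beta(22.6, 18.3).
Posterior mean = α/(α+β) = 22.6/40.9 = 0.5526.

0.5526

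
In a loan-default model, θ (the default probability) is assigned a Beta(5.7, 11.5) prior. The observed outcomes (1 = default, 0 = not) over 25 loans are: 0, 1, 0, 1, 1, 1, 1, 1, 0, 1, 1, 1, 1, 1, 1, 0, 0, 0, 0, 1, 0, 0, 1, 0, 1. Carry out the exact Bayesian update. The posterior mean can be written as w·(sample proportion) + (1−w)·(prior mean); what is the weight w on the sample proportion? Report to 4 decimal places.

0.5924

The Beta prior is conjugate to a Binomial/Bernoulli likelihood; the update adds successes to α and failures to β.
Posterior mean = (α₀+k)/(α₀+β₀+n) = [n/(α₀+β₀+n)]·(k/n) + [(α₀+β₀)/(α₀+β₀+n)]·α₀/(α₀+β₀), so only n and the prior enter the weight.
The weight on the data is w = n/(α₀+β₀+n) = 25/(5.7+11.5+25) = 25/42.2 = 0.5924.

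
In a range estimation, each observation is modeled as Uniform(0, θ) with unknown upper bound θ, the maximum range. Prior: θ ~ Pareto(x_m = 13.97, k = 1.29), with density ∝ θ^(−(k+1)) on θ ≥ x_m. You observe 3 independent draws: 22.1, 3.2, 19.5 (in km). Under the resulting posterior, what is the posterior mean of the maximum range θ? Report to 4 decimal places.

28.8173

A Pareto(scale x_m, shape k) prior on the upper bound θ of Uniform(0, θ) is conjugate: posterior is Pareto(max(x_m, max xᵢ), k + n).
Sample maximum = 22.1; prior scale x_m = 13.97 → posterior scale = max = 22.10.
Posterior shape = 1.29 + 3 = 4.29.
E[θ|data] = k·x_m/(k−1) = 4.29·22.10/3.29 = 28.8173.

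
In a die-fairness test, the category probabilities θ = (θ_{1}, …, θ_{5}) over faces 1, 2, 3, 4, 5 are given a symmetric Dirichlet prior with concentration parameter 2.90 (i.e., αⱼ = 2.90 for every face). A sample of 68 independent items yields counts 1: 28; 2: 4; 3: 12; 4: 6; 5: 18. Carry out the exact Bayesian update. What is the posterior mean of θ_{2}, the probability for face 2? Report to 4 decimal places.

0.0836

The Dirichlet prior is conjugate to the Multinomial likelihood: each posterior αⱼ = prior αⱼ + observed count nⱼ.
Posterior concentration: (30.90, 6.90, 14.90, 8.90, 20.90), total = 82.50.
E[θ_{2}|data] = α_{2}/Σα = 6.90/82.50 = 0.0836.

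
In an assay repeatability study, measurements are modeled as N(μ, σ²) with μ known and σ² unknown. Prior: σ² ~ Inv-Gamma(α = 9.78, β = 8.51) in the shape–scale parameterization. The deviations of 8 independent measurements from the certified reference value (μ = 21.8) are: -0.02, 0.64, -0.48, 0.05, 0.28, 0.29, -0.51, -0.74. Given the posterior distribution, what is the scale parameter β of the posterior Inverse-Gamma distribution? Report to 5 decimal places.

With known mean μ and an Inverse-Gamma(α, β) prior on σ², the Normal likelihood is conjugate: posterior is Inv-Gamma(α + n/2, β + Σ(xᵢ−μ)²/2).
Σ(xᵢ−μ)² = (-0.02)² + (0.64)² + (-0.48)² + (0.05)² + (0.28)² + (0.29)² + (-0.51)² + (-0.74)² = 1.6131.
Posterior: Inv-Gamma(9.78 + 8/2, 8.51 + 1.6131/2) = Inv-Gamma(13.78, 9.31655).
Posterior β = 9.31655.

9.31655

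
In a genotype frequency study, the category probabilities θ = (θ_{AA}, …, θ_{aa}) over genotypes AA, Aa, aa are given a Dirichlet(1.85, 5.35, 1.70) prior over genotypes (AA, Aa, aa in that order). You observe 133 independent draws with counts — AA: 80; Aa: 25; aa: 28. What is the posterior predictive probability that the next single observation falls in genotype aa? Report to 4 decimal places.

The Dirichlet prior is conjugate to the Multinomial likelihood: each posterior αⱼ = prior αⱼ + observed count nⱼ.
Posterior concentration: (81.85, 30.35, 29.70), total = 141.90.
P(next = aa | data) = α_{aa}/Σα = 0.2093.

0.2093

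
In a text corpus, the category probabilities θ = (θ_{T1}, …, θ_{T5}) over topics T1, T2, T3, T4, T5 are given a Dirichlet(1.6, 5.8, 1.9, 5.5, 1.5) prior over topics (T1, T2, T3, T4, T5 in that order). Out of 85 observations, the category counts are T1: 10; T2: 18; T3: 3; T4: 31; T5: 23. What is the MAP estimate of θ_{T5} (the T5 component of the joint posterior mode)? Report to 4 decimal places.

The Dirichlet prior is conjugate to the Multinomial likelihood: each posterior αⱼ = prior αⱼ + observed count nⱼ.
Posterior concentration: (11.6, 23.8, 4.9, 36.5, 24.5), total = 101.3.
Joint mode component: (α_{T5}−1)/(Σα−K) = 23.5/96.3 = 0.2440.

0.2440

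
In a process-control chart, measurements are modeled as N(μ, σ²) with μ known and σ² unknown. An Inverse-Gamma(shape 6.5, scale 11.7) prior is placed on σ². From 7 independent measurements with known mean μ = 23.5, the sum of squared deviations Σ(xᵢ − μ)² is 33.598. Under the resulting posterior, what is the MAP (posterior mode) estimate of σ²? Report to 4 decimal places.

2.5908

With known mean μ and an Inverse-Gamma(α, β) prior on σ², the Normal likelihood is conjugate: posterior is Inv-Gamma(α + n/2, β + Σ(xᵢ−μ)²/2).
Posterior: Inv-Gamma(6.5 + 7/2, 11.7 + 33.598/2) = Inv-Gamma(10.00, 28.4990).
Mode = β/(α+1) = 28.4990/11.00 = 2.5908.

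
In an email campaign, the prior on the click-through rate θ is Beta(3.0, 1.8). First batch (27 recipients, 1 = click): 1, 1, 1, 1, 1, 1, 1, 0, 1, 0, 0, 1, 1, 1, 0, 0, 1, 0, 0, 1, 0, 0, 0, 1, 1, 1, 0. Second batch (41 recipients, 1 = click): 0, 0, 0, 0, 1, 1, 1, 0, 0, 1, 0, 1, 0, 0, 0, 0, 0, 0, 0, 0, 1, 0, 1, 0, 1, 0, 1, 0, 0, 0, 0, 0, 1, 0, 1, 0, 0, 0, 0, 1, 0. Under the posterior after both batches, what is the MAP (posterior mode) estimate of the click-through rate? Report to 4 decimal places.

The Beta prior is conjugate to a Binomial/Bernoulli likelihood; the update adds successes to α and failures to β.
After batch 1: Beta(3.0+16, 1.8+11) = Beta(19.0, 12.8).
After batch 2: Beta(19.0+12, 12.8+29) = Beta(31.0, 41.8).
Mode of Beta(a,b) for a,b>1 is (a−1)/(a+b−2) = 30.0/70.8 = 0.4237.

0.4237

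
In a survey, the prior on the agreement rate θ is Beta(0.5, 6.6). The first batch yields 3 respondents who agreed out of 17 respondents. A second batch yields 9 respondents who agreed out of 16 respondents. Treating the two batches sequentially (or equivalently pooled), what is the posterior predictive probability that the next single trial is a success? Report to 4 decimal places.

0.3117

The Beta prior is conjugate to a Binomial/Bernoulli likelihood; the update adds successes to α and failures to β.
After batch 1: Beta(0.5+3, 6.6+14) = Beta(3.5, 20.6).
After batch 2: Beta(3.5+9, 20.6+7) = Beta(12.5, 27.6).
For a single future Bernoulli trial, P(success | data) = α/(α+β) = 0.3117.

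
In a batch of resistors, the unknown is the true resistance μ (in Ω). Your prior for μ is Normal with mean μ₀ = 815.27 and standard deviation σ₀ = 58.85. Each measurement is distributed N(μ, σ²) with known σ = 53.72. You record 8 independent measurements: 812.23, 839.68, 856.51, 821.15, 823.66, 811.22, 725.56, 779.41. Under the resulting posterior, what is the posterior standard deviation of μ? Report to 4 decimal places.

18.0749

For Normal data with known variance σ², a Normal(μ₀, σ₀²) prior on μ is conjugate. Posterior precision = 1/σ₀² + n/σ²; posterior mean is the precision-weighted average of μ₀ and x̄.
σ₀² = 58.85² = 3463.3225, σ² = 53.72² = 2885.8384; σ² + n·σ₀² = 2885.8384 + 8·3463.3225 = 30592.4184.
Posterior precision = 1/σ₀² + n/σ² = 1/3463.3225 + 8/2885.8384 = (σ² + n·σ₀²)/(σ₀²σ²) = 30592.4184/(3463.3225·2885.8384); posterior variance σₙ² = σ₀²σ²/(σ² + n·σ₀²) = 3463.3225·2885.8384/30592.4184 = 326.701503.
Posterior SD = √σₙ² = √(3463.3225·2885.8384/30592.4184) = 18.0749.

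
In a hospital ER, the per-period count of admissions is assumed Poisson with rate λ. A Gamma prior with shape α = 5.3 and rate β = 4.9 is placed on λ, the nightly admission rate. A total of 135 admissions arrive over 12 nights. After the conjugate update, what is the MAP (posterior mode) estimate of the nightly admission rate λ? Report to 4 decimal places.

8.2426

With a Gamma(shape α, rate β) prior, the Poisson likelihood is conjugate: the posterior is Gamma(α + ΣXᵢ, β + n).
Posterior: Gamma(α+S, β+n) = Gamma(5.3+135, 4.9+12) = Gamma(140.3, 16.9).
Mode of Gamma(α,β) for α≥1 is (α−1)/β = 139.3/16.9 = 8.2426.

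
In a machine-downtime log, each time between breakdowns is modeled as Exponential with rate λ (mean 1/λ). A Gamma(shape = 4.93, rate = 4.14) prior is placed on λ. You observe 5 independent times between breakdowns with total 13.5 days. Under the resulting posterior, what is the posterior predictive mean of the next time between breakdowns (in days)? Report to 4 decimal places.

With a Gamma(shape α, rate β) prior on the exponential rate λ, the posterior after n observations with total T = Σxᵢ is Gamma(α+n, β+T).
Posterior: Gamma(4.93+5, 4.14+13.5) = Gamma(9.93, 17.64).
The predictive distribution for the next observation is Lomax; its mean is β/(α−1) = 17.64/8.93 = 1.9754.

1.9754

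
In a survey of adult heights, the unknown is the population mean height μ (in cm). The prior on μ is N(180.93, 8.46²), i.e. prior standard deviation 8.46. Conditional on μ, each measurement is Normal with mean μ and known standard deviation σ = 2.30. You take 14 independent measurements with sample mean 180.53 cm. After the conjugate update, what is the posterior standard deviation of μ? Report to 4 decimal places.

0.6131

For Normal data with known variance σ², a Normal(μ₀, σ₀²) prior on μ is conjugate. Posterior precision = 1/σ₀² + n/σ²; posterior mean is the precision-weighted average of μ₀ and x̄.
σ₀² = 8.46² = 71.5716, σ² = 2.30² = 5.29; σ² + n·σ₀² = 5.29 + 14·71.5716 = 1007.2924.
Posterior precision = 1/σ₀² + n/σ² = 1/71.5716 + 14/5.29 = (σ² + n·σ₀²)/(σ₀²σ²) = 1007.2924/(71.5716·5.29); posterior variance σₙ² = σ₀²σ²/(σ² + n·σ₀²) = 71.5716·5.29/1007.2924 = 0.375873.
Posterior SD = √σₙ² = √(71.5716·5.29/1007.2924) = 0.6131.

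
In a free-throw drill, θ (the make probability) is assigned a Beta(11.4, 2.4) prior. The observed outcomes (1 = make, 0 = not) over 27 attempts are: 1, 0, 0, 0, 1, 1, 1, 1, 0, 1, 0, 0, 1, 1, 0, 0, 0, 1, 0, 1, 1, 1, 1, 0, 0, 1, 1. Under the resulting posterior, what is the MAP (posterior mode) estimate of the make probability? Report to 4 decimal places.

0.6546

The Beta prior is conjugate to a Binomial/Bernoulli likelihood; the update adds successes to α and failures to β.
Posterior: Beta(α+k, β+n−k) = Beta(11.4+15, 2.4+12) = Beta(26.4, 14.4).
Mode of Beta(a,b) for a,b>1 is (a−1)/(a+b−2) = 25.4/38.8 = 0.6546.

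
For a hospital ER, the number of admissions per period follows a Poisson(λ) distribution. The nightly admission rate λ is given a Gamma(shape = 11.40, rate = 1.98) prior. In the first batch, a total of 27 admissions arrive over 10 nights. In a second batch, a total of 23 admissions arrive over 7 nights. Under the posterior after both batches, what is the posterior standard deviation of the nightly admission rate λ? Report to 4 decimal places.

0.4128

With a Gamma(shape α, rate β) prior, the Poisson likelihood is conjugate: the posterior is Gamma(α + ΣXᵢ, β + n).
After batch 1: Gamma(α+S, β+n) = Gamma(11.40+27, 1.98+10) = Gamma(38.40, 11.98).
After batch 2: Gamma(α+S, β+n) = Gamma(38.40+23, 11.98+7) = Gamma(61.40, 18.98).
SD = √α/β = √61.40/18.98 = 0.4128.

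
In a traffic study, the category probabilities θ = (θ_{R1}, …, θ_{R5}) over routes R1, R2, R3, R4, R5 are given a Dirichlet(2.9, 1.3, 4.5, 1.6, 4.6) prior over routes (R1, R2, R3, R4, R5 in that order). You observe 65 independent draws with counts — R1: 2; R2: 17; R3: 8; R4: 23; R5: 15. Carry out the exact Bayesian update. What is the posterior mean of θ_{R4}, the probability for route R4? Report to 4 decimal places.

0.3079

The Dirichlet prior is conjugate to the Multinomial likelihood: each posterior αⱼ = prior αⱼ + observed count nⱼ.
Posterior concentration: (4.9, 18.3, 12.5, 24.6, 19.6), total = 79.9.
E[θ_{R4}|data] = α_{R4}/Σα = 24.6/79.9 = 0.3079.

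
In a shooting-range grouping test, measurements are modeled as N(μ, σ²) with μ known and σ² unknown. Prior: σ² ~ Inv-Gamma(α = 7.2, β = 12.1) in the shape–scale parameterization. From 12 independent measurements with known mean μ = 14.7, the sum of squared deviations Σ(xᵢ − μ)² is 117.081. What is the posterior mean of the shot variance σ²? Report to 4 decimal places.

5.7902

With known mean μ and an Inverse-Gamma(α, β) prior on σ², the Normal likelihood is conjugate: posterior is Inv-Gamma(α + n/2, β + Σ(xᵢ−μ)²/2).
Posterior: Inv-Gamma(7.2 + 12/2, 12.1 + 117.081/2) = Inv-Gamma(13.20, 70.6405).
E[σ²|data] = β/(α−1) = 70.6405/12.20 = 5.7902.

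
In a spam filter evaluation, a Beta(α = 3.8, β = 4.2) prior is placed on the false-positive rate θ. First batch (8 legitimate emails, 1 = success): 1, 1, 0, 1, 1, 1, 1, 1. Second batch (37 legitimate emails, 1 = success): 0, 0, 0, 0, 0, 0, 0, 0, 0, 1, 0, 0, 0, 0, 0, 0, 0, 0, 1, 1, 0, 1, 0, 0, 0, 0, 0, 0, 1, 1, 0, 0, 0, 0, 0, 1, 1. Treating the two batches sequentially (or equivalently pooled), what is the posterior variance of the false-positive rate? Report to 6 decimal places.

The Beta prior is conjugate to a Binomial/Bernoulli likelihood; the update adds successes to α and failures to β.
After batch 1: Beta(3.8+7, 4.2+1) = Beta(10.8, 5.2).
After batch 2: Beta(10.8+8, 5.2+29) = Beta(18.8, 34.2).
Var = αβ/((α+β)²(α+β+1)) = 18.8·34.2/(53.0²·54.0) = 0.004239.

0.004239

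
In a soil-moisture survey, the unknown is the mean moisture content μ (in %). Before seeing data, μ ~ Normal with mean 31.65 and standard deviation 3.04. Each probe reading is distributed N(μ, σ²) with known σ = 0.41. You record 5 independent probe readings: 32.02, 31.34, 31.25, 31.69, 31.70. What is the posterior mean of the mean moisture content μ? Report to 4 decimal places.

For Normal data with known variance σ², a Normal(μ₀, σ₀²) prior on μ is conjugate. Posterior precision = 1/σ₀² + n/σ²; posterior mean is the precision-weighted average of μ₀ and x̄.
Σxᵢ = 32.02 + 31.34 + 31.25 + 31.69 + 31.70 = 158, so n·x̄ = 158.
σ₀² = 3.04² = 9.2416, σ² = 0.41² = 0.1681; σ² + n·σ₀² = 0.1681 + 5·9.2416 = 46.3761.
Posterior mean = (μ₀/σ₀² + n·x̄/σ²)/(1/σ₀² + n/σ²) = (σ²·μ₀ + σ₀²·n·x̄)/(σ² + n·σ₀²) = (0.1681·31.65 + 9.2416·158)/46.3761 = 1465.493165/46.3761 = 31.6002.

31.6002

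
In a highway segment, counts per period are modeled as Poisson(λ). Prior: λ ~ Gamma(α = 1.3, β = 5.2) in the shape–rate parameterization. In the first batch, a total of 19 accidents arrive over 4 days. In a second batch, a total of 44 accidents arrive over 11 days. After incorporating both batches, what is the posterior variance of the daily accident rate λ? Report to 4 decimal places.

0.1576

With a Gamma(shape α, rate β) prior, the Poisson likelihood is conjugate: the posterior is Gamma(α + ΣXᵢ, β + n).
After batch 1: Gamma(α+S, β+n) = Gamma(1.3+19, 5.2+4) = Gamma(20.3, 9.2).
After batch 2: Gamma(α+S, β+n) = Gamma(20.3+44, 9.2+11) = Gamma(64.3, 20.2).
Var = α/β² = 64.3/20.2² = 0.1576.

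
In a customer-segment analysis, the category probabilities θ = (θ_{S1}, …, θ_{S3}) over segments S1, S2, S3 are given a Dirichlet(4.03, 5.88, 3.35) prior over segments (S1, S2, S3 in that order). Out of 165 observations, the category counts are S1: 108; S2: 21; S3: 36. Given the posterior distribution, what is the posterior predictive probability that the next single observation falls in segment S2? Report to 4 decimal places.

The Dirichlet prior is conjugate to the Multinomial likelihood: each posterior αⱼ = prior αⱼ + observed count nⱼ.
Posterior concentration: (112.03, 26.88, 39.35), total = 178.26.
P(next = S2 | data) = α_{S2}/Σα = 0.1508.

0.1508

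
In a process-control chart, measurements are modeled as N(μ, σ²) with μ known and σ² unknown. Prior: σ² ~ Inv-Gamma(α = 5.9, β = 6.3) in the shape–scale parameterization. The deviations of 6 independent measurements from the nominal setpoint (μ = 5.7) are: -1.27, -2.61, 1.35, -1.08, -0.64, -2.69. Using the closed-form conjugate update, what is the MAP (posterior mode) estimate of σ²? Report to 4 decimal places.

1.5990

With known mean μ and an Inverse-Gamma(α, β) prior on σ², the Normal likelihood is conjugate: posterior is Inv-Gamma(α + n/2, β + Σ(xᵢ−μ)²/2).
Σ(xᵢ−μ)² = (-1.27)² + (-2.61)² + (1.35)² + (-1.08)² + (-0.64)² + (-2.69)² = 19.0596.
Posterior: Inv-Gamma(5.9 + 6/2, 6.3 + 19.0596/2) = Inv-Gamma(8.90, 15.82980).
Mode = β/(α+1) = 15.82980/9.90 = 1.5990.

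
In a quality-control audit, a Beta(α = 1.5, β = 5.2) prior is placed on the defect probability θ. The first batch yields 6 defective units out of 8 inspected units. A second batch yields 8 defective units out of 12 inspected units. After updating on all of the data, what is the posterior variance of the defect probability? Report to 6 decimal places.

The Beta prior is conjugate to a Binomial/Bernoulli likelihood; the update adds successes to α and failures to β.
After batch 1: Beta(1.5+6, 5.2+2) = Beta(7.5, 7.2).
After batch 2: Beta(7.5+8, 7.2+4) = Beta(15.5, 11.2).
Var = αβ/((α+β)²(α+β+1)) = 15.5·11.2/(26.7²·27.7) = 0.008791.

0.008791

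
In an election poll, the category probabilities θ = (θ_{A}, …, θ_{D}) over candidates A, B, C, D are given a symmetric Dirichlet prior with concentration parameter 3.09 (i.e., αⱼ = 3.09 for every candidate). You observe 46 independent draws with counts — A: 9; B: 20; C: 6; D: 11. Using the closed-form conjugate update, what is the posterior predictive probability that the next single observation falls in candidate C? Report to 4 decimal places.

The Dirichlet prior is conjugate to the Multinomial likelihood: each posterior αⱼ = prior αⱼ + observed count nⱼ.
Posterior concentration: (12.09, 23.09, 9.09, 14.09), total = 58.36.
P(next = C | data) = α_{C}/Σα = 0.1558.

0.1558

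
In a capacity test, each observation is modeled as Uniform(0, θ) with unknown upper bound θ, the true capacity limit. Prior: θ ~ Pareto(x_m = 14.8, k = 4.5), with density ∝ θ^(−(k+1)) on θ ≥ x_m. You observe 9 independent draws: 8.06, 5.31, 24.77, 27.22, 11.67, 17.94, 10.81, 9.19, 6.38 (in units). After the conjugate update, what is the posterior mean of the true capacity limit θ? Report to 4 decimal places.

29.3976

A Pareto(scale x_m, shape k) prior on the upper bound θ of Uniform(0, θ) is conjugate: posterior is Pareto(max(x_m, max xᵢ), k + n).
Sample maximum = 27.22; prior scale x_m = 14.8 → posterior scale = max = 27.22.
Posterior shape = 4.5 + 9 = 13.5.
E[θ|data] = k·x_m/(k−1) = 13.5·27.22/12.5 = 29.3976.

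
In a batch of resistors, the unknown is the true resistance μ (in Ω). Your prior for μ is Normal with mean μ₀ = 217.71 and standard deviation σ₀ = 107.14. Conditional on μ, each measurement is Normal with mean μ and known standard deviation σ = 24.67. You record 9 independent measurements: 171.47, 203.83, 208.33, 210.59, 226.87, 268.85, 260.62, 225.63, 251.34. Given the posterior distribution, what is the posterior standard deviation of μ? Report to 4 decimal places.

For Normal data with known variance σ², a Normal(μ₀, σ₀²) prior on μ is conjugate. Posterior precision = 1/σ₀² + n/σ²; posterior mean is the precision-weighted average of μ₀ and x̄.
σ₀² = 107.14² = 11478.9796, σ² = 24.67² = 608.6089; σ² + n·σ₀² = 608.6089 + 9·11478.9796 = 103919.4253.
Posterior precision = 1/σ₀² + n/σ² = 1/11478.9796 + 9/608.6089 = (σ² + n·σ₀²)/(σ₀²σ²) = 103919.4253/(11478.9796·608.6089); posterior variance σₙ² = σ₀²σ²/(σ² + n·σ₀²) = 11478.9796·608.6089/103919.4253 = 67.227173.
Posterior SD = √σₙ² = √(11478.9796·608.6089/103919.4253) = 8.1992.

8.1992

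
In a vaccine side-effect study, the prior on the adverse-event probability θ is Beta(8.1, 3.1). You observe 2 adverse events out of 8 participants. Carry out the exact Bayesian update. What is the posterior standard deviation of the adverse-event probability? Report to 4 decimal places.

The Beta prior is conjugate to a Binomial/Bernoulli likelihood; the update adds successes to α and failures to β.
Posterior: Beta(α+k, β+n−k) = Beta(8.1+2, 3.1+6) = Beta(10.1, 9.1).
Var = αβ/((α+β)²(α+β+1)) = 10.1·9.1/(19.2²·20.2) = 0.01234266; SD = √0.01234266 = 0.1111.

0.1111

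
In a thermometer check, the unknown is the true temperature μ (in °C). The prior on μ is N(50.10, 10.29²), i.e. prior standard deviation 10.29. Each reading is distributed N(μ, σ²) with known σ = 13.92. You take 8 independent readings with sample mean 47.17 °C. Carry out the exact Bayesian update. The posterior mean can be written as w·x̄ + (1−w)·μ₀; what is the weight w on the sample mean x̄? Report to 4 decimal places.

For Normal data with known variance σ², a Normal(μ₀, σ₀²) prior on μ is conjugate. Posterior precision = 1/σ₀² + n/σ²; posterior mean is the precision-weighted average of μ₀ and x̄.
σ₀² = 10.29² = 105.8841, σ² = 13.92² = 193.7664. Prior precision 1/σ₀² = 1/105.8841; data precision n/σ² = 8/193.7664.
w = (n/σ²)/(1/σ₀² + n/σ²) = n·σ₀²/(σ² + n·σ₀²) = 8·105.8841/(193.7664 + 8·105.8841) = 847.0728/1040.8392 = 0.8138.

0.8138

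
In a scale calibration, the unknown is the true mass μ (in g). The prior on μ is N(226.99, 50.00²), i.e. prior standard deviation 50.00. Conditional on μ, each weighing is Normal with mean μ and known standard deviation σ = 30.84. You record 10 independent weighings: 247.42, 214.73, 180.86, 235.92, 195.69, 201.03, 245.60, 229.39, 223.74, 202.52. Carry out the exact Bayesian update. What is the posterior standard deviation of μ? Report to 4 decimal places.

9.5721

For Normal data with known variance σ², a Normal(μ₀, σ₀²) prior on μ is conjugate. Posterior precision = 1/σ₀² + n/σ²; posterior mean is the precision-weighted average of μ₀ and x̄.
σ₀² = 50.00² = 2500, σ² = 30.84² = 951.1056; σ² + n·σ₀² = 951.1056 + 10·2500 = 25951.1056.
Posterior precision = 1/σ₀² + n/σ² = 1/2500 + 10/951.1056 = (σ² + n·σ₀²)/(σ₀²σ²) = 25951.1056/(2500·951.1056); posterior variance σₙ² = σ₀²σ²/(σ² + n·σ₀²) = 2500·951.1056/25951.1056 = 91.624767.
Posterior SD = √σₙ² = √(2500·951.1056/25951.1056) = 9.5721.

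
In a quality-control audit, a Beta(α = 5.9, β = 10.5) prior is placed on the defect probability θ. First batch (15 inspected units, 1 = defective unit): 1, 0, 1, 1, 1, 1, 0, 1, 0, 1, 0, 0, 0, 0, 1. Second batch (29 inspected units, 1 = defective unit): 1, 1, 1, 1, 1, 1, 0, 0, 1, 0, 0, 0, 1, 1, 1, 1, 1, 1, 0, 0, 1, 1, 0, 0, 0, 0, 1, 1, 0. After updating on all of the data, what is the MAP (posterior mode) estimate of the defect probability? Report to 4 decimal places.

The Beta prior is conjugate to a Binomial/Bernoulli likelihood; the update adds successes to α and failures to β.
After batch 1: Beta(5.9+8, 10.5+7) = Beta(13.9, 17.5).
After batch 2: Beta(13.9+17, 17.5+12) = Beta(30.9, 29.5).
Mode of Beta(a,b) for a,b>1 is (a−1)/(a+b−2) = 29.9/58.4 = 0.5120.

0.5120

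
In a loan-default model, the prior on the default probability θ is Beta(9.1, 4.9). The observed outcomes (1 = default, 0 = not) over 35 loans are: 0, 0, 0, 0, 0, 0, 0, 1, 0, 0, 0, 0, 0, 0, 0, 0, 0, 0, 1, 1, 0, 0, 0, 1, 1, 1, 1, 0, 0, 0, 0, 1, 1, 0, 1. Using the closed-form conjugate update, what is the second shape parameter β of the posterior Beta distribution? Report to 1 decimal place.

29.9

The Beta prior is conjugate to a Binomial/Bernoulli likelihood; the update adds successes to α and failures to β.
Posterior: Beta(α+k, β+n−k) = Beta(9.1+10, 4.9+25) = Beta(19.1, 29.9).
Posterior β = 29.9.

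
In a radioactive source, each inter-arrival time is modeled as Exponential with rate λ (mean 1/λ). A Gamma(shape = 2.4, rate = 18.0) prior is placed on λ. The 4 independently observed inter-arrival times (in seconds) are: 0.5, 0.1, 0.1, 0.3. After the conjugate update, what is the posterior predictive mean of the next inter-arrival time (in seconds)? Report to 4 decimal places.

With a Gamma(shape α, rate β) prior on the exponential rate λ, the posterior after n observations with total T = Σxᵢ is Gamma(α+n, β+T).
Sum of observations T = 1.0 seconds; n = 4.
Posterior: Gamma(2.4+4, 18.0+1.0) = Gamma(6.4, 19.0).
The predictive distribution for the next observation is Lomax; its mean is β/(α−1) = 19.0/5.4 = 3.5185.

3.5185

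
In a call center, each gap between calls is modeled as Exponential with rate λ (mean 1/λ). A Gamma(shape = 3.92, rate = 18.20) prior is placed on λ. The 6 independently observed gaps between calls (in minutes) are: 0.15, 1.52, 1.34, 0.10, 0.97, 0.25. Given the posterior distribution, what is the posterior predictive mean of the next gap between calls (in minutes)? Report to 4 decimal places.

2.5258

With a Gamma(shape α, rate β) prior on the exponential rate λ, the posterior after n observations with total T = Σxᵢ is Gamma(α+n, β+T).
Sum of observations T = 4.33 minutes; n = 6.
Posterior: Gamma(3.92+6, 18.20+4.33) = Gamma(9.92, 22.53).
The predictive distribution for the next observation is Lomax; its mean is β/(α−1) = 22.53/8.92 = 2.5258.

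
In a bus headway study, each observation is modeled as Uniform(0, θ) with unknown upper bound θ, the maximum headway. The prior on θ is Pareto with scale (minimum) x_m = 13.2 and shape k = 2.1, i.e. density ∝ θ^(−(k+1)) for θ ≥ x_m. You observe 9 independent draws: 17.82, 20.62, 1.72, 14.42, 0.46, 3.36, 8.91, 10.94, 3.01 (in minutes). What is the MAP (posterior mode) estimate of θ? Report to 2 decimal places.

20.62

A Pareto(scale x_m, shape k) prior on the upper bound θ of Uniform(0, θ) is conjugate: posterior is Pareto(max(x_m, max xᵢ), k + n).
Sample maximum = 20.62; prior scale x_m = 13.2 → posterior scale = max = 20.62.
Posterior shape = 2.1 + 9 = 11.1.
The Pareto density is decreasing on [x_m, ∞), so the mode is x_m = 20.62.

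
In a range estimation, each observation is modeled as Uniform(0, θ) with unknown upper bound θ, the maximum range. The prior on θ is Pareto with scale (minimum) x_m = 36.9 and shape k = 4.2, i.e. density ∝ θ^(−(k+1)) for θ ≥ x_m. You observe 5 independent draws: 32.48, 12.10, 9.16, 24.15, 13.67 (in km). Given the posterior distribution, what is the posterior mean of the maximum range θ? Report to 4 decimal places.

41.4000

A Pareto(scale x_m, shape k) prior on the upper bound θ of Uniform(0, θ) is conjugate: posterior is Pareto(max(x_m, max xᵢ), k + n).
Sample maximum = 32.48; prior scale x_m = 36.9 → posterior scale = max = 36.90.
Posterior shape = 4.2 + 5 = 9.2.
E[θ|data] = k·x_m/(k−1) = 9.2·36.90/8.2 = 41.4000.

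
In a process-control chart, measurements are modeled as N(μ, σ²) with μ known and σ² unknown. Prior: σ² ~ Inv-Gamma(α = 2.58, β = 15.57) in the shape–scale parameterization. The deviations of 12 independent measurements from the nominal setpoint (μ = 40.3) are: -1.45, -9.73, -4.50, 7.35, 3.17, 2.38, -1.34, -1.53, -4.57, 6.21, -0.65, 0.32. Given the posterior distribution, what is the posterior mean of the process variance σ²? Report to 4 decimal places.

18.6023

With known mean μ and an Inverse-Gamma(α, β) prior on σ², the Normal likelihood is conjugate: posterior is Inv-Gamma(α + n/2, β + Σ(xᵢ−μ)²/2).
Σ(xᵢ−μ)² = (-1.45)² + (-9.73)² + (-4.50)² + (7.35)² + (3.17)² + (2.38)² + (-1.34)² + (-1.53)² + (-4.57)² + (6.21)² + (-0.65)² + (0.32)² = 250.8716.
Posterior: Inv-Gamma(2.58 + 12/2, 15.57 + 250.8716/2) = Inv-Gamma(8.58, 141.00580).
E[σ²|data] = β/(α−1) = 141.00580/7.58 = 18.6023.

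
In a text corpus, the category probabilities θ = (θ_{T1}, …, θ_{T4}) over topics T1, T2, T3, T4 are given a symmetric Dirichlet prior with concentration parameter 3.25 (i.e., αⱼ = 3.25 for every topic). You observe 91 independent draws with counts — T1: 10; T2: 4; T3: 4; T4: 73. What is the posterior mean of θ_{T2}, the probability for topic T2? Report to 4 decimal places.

The Dirichlet prior is conjugate to the Multinomial likelihood: each posterior αⱼ = prior αⱼ + observed count nⱼ.
Posterior concentration: (13.25, 7.25, 7.25, 76.25), total = 104.00.
E[θ_{T2}|data] = α_{T2}/Σα = 7.25/104.00 = 0.0697.

0.0697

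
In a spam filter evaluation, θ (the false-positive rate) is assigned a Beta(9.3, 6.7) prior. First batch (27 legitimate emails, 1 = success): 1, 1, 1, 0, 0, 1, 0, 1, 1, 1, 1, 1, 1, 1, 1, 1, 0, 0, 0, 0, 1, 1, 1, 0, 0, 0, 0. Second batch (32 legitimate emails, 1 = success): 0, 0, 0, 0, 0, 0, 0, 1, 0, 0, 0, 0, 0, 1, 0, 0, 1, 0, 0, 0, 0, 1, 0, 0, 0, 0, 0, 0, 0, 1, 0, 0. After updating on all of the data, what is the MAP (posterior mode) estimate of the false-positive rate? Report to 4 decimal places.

0.4014

The Beta prior is conjugate to a Binomial/Bernoulli likelihood; the update adds successes to α and failures to β.
After batch 1: Beta(9.3+16, 6.7+11) = Beta(25.3, 17.7).
After batch 2: Beta(25.3+5, 17.7+27) = Beta(30.3, 44.7).
Mode of Beta(a,b) for a,b>1 is (a−1)/(a+b−2) = 29.3/73.0 = 0.4014.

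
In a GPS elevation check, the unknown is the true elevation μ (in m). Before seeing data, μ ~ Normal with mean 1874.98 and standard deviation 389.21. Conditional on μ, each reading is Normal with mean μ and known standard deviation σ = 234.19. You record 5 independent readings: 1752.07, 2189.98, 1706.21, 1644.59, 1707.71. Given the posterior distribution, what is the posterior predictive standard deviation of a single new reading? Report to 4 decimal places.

For Normal data with known variance σ², a Normal(μ₀, σ₀²) prior on μ is conjugate. Posterior precision = 1/σ₀² + n/σ²; posterior mean is the precision-weighted average of μ₀ and x̄.
σ₀² = 389.21² = 151484.4241, σ² = 234.19² = 54844.9561; σ² + n·σ₀² = 54844.9561 + 5·151484.4241 = 812267.0766.
Posterior precision = 1/σ₀² + n/σ² = 1/151484.4241 + 5/54844.9561 = (σ² + n·σ₀²)/(σ₀²σ²) = 812267.0766/(151484.4241·54844.9561); posterior variance σₙ² = σ₀²σ²/(σ² + n·σ₀²) = 151484.4241·54844.9561/812267.0766 = 10228.355708.
Predictive variance for one new observation = σₙ² + σ² = 151484.4241·54844.9561/812267.0766 + 54844.9561 = σ²·(σ₀² + 812267.0766)/812267.0766 = 54844.9561·963751.5007/812267.0766 = 65073.311808; SD = √(54844.9561·963751.5007/812267.0766) = 255.0947.

255.0947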